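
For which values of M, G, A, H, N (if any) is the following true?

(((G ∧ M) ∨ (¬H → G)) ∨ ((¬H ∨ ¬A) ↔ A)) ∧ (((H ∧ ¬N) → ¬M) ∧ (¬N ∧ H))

M: False, G: False, A: True, H: True, N: False

  ((G ∧ M) ∨ (¬H → G)) ∨ ((¬H ∨ ¬A) ↔ A) = True
    (G ∧ M) ∨ (¬H → G) = True
      G ∧ M = False
      ¬H → G = True
        ¬H = False
    (¬H ∨ ¬A) ↔ A = False
      ¬H ∨ ¬A = False
        ¬H = False
        ¬A = False
  ((H ∧ ¬N) → ¬M) ∧ (¬N ∧ H) = True
    (H ∧ ¬N) → ¬M = True
      H ∧ ¬N = True
        ¬N = True
      ¬M = True
    ¬N ∧ H = True
      ¬N = True
Both conjuncts True, so the formula holds.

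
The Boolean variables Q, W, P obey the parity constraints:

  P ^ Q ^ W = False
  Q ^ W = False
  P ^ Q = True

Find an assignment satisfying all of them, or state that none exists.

Q=T; W=T; P=F

P ^ Q ^ W = F ^ T ^ T = False ✓
Q ^ W = T ^ T = False ✓
P ^ Q = F ^ T = True ✓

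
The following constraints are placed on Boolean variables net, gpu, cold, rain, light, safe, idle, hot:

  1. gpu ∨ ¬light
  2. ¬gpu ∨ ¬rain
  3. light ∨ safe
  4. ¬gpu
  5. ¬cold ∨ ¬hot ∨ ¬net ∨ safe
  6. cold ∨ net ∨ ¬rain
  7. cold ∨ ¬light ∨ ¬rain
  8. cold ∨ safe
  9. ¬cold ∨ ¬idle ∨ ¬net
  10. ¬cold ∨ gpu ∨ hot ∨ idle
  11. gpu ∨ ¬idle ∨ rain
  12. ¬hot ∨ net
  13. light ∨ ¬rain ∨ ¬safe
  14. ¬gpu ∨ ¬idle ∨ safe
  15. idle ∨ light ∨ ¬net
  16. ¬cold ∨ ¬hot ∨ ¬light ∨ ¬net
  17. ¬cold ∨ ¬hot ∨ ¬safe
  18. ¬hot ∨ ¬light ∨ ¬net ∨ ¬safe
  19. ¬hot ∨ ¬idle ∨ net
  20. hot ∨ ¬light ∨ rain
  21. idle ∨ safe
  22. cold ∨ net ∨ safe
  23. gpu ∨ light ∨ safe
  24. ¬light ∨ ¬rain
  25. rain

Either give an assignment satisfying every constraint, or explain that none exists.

The formula is unsatisfiable.

Case gpu = True:
  Clause (¬gpu) is falsified — contradiction.
Case gpu = False:
  (gpu ∨ ¬light) forces light = False.
  (light ∨ safe) forces safe = True.
  (light ∨ ¬rain ∨ ¬safe) forces rain = False.
  Clause (rain) is falsified — contradiction.
Both cases fail, so the formula is unsatisfiable.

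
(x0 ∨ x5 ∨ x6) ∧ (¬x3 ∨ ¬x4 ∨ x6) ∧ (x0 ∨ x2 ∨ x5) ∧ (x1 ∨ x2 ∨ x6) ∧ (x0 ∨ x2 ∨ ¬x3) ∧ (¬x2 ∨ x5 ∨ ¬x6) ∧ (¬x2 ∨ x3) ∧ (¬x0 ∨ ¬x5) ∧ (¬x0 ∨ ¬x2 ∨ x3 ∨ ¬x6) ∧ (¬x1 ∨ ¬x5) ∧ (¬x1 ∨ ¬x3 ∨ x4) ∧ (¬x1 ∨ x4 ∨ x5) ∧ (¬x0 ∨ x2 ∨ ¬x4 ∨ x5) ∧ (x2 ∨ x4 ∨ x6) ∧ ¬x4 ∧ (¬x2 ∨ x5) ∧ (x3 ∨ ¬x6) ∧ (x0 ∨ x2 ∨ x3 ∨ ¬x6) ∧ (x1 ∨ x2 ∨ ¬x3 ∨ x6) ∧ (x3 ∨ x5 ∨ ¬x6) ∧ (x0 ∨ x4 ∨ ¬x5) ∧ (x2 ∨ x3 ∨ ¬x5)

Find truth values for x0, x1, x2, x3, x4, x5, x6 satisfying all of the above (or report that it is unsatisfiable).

Unit clause (¬x4) forces x4 = False.
Set x0 = True.
  then (¬x0 ∨ ¬x5) forces x5 = False.
  then (¬x1 ∨ x4 ∨ x5) forces x1 = False.
  then (¬x2 ∨ x5) forces x2 = False.
  then (x1 ∨ x2 ∨ x6) forces x6 = True.
  then (x3 ∨ ¬x6) forces x3 = True.
All clauses satisfied.

x0=T; x1=F; x2=F; x3=T; x4=F; x5=F; x6=T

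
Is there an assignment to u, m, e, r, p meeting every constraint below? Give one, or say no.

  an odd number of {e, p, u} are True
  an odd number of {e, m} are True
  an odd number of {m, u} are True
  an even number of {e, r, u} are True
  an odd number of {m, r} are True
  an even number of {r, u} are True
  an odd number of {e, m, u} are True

u=F, m=T, e=F, r=F, p=T

{e, p, u}: 1 true → odd ✓
{e, m}: 1 true → odd ✓
{m, u}: 1 true → odd ✓
{e, r, u}: 0 true → even ✓
{m, r}: 1 true → odd ✓
{r, u}: 0 true → even ✓
{e, m, u}: 1 true → odd ✓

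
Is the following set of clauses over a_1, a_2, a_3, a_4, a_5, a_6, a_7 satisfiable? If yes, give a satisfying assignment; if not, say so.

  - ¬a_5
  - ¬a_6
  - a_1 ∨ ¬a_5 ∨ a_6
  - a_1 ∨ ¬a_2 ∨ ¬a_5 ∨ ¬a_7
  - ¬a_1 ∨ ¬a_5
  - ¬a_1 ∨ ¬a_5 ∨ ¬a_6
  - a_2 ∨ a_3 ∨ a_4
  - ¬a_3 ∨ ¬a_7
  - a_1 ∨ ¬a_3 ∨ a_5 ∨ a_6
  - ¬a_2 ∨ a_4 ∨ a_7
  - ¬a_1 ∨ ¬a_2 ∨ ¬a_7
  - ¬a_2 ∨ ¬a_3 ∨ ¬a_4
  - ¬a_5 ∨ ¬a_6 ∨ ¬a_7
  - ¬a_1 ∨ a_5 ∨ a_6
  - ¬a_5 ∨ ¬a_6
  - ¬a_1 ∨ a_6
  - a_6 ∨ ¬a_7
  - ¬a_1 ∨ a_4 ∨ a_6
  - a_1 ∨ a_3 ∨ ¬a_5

a_1: False, a_2: True, a_3: False, a_4: True, a_5: False, a_6: False, a_7: False

Unit clause (¬a_5) forces a_5 = False.
Unit clause (¬a_6) forces a_6 = False.
In (¬a_1 ∨ a_5 ∨ a_6) only ¬a_1 is left, so a_1 = False.
In (a_6 ∨ ¬a_7) only ¬a_7 is left, so a_7 = False.
In (a_1 ∨ ¬a_3 ∨ a_5 ∨ a_6) only ¬a_3 is left, so a_3 = False.
Set a_2 = True.
  then (¬a_2 ∨ a_4 ∨ a_7) forces a_4 = True.
All clauses satisfied.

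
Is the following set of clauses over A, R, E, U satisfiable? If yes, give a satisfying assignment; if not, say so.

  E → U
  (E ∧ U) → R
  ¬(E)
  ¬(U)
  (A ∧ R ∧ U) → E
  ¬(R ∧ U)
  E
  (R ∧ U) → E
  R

Case E = True:
  Clause (¬E) is falsified — contradiction.
Case E = False:
  Clause (E) is falsified — contradiction.
Both cases fail, so the formula is unsatisfiable.

Unsatisfiable — no assignment works.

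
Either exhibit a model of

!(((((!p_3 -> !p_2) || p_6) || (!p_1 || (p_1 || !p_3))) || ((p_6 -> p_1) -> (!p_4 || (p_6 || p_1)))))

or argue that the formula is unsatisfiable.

Case p_1 = True: the formula becomes !((True || True)) = False.
Case p_1 = False: the formula becomes !((True || (!p_6 -> (!p_4 || p_6)))) = False.
Both cases fail — unsatisfiable.

The formula is unsatisfiable.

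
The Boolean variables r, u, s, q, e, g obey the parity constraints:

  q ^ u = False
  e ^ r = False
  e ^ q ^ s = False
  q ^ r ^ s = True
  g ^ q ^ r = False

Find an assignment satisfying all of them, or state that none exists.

No satisfying assignment exists.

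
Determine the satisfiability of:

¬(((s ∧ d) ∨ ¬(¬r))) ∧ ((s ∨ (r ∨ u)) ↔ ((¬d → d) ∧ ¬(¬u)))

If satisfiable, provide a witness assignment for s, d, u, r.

s = False, d = True, u = False, r = False

  ¬(((s ∧ d) ∨ ¬(¬r))) = True
    (s ∧ d) ∨ ¬(¬r) = False
      s ∧ d = False
      ¬(¬r) = False
        ¬r = True
  (s ∨ (r ∨ u)) ↔ ((¬d → d) ∧ ¬(¬u)) = True
    s ∨ (r ∨ u) = False
      r ∨ u = False
    (¬d → d) ∧ ¬(¬u) = False
      ¬d → d = True
        ¬d = False
      ¬(¬u) = False
        ¬u = True
Both conjuncts True, so the formula holds.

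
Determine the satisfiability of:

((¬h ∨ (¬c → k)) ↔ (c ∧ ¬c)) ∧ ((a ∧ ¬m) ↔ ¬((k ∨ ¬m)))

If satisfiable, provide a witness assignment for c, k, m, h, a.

c=F, k=F, m=F, h=T, a=F

  (¬h ∨ (¬c → k)) ↔ (c ∧ ¬c) = True
    ¬h ∨ (¬c → k) = False
      ¬h = False
      ¬c → k = False
        ¬c = True
    c ∧ ¬c = False
      ¬c = True
  (a ∧ ¬m) ↔ ¬((k ∨ ¬m)) = True
    a ∧ ¬m = False
      ¬m = True
    ¬((k ∨ ¬m)) = False
      k ∨ ¬m = True
        ¬m = True
Both conjuncts True, so the formula holds.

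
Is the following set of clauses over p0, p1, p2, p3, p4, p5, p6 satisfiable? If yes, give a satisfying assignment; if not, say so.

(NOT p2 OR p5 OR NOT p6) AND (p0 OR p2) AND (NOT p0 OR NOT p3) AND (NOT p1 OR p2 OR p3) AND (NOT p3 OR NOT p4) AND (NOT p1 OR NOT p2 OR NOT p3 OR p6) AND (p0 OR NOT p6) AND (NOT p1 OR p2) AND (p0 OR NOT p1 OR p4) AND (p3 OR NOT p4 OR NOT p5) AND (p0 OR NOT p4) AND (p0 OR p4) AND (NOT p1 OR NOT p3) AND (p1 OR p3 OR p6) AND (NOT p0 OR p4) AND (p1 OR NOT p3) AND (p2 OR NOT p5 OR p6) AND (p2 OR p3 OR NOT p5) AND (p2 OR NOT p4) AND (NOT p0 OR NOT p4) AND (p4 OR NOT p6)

Unsatisfiable — no assignment works.

Case p4 = True:
  (NOT p3 OR NOT p4) forces p3 = False.
  (p3 OR NOT p4 OR NOT p5) forces p5 = False.
  (p0 OR NOT p4) forces p0 = True.
  Clause (NOT p0 OR NOT p4) is falsified — contradiction.
Case p4 = False:
  (p0 OR p4) forces p0 = True.
  Clause (NOT p0 OR p4) is falsified — contradiction.
Both cases fail, so the formula is unsatisfiable.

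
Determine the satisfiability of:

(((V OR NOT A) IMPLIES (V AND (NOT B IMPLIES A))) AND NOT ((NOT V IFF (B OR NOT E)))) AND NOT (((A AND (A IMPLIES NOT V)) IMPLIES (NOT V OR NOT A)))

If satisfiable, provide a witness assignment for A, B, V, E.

The formula is unsatisfiable.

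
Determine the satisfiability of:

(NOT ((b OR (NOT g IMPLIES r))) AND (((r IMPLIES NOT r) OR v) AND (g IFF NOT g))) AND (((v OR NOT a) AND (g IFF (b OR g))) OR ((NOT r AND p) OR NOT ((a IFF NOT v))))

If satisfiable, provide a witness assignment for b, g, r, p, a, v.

UNSATISFIABLE

The conjunct g IFF NOT g is unsatisfiable on its own:
  g=F: evaluates to False.
  g=T: evaluates to False.
So the whole conjunction is unsatisfiable.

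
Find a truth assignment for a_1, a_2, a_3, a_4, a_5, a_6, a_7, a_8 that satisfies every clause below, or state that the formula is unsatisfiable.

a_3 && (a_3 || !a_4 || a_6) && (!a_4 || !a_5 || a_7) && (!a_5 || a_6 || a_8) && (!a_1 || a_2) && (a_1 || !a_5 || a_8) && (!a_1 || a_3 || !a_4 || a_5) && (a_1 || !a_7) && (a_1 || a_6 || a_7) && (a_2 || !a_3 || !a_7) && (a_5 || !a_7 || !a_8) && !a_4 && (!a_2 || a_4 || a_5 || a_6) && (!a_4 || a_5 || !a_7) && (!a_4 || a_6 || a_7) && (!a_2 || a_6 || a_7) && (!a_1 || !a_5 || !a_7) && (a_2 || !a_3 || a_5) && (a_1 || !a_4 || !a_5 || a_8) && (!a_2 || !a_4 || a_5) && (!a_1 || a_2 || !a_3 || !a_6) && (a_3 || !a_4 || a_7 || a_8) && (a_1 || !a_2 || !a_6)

a_1=F, a_2=F, a_3=T, a_4=F, a_5=T, a_6=T, a_7=F, a_8=T

Unit clause (a_3) forces a_3 = True.
Unit clause (!a_4) forces a_4 = False.
Set a_1 = False.
  then (a_1 || !a_7) forces a_7 = False.
  then (a_1 || a_6 || a_7) forces a_6 = True.
  then (a_1 || !a_2 || !a_6) forces a_2 = False.
  then (a_2 || !a_3 || a_5) forces a_5 = True.
  then (a_1 || !a_5 || a_8) forces a_8 = True.
All clauses satisfied.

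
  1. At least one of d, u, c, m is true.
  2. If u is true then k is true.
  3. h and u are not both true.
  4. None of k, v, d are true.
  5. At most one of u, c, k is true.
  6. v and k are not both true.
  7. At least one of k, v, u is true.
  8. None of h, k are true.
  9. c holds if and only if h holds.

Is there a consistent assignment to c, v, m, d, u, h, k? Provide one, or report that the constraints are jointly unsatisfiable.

Case v = True:
  Constraint (4) is violated (v=T) — contradiction.
Case v = False:
  (4) forces k = False.
  (2) with k=F forces u = False.
  Constraint (7) is violated (k=F, v=F, u=F) — contradiction.
Both cases fail — unsatisfiable.

No satisfying assignment exists.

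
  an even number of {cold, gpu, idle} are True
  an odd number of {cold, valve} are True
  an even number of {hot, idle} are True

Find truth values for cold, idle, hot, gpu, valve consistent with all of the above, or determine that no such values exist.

cold = True, idle = True, hot = True, gpu = False, valve = False

{cold, gpu, idle}: 2 true → even ✓
{cold, valve}: 1 true → odd ✓
{hot, idle}: 2 true → even ✓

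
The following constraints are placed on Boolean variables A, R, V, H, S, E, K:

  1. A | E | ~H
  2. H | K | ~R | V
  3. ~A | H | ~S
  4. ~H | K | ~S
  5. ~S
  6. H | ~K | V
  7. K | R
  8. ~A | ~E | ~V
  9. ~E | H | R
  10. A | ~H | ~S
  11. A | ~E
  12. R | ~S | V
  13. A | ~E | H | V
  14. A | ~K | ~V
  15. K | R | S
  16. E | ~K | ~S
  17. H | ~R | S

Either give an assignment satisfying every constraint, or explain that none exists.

Unit clause (~S) forces S = False.
Set A = True.
Set R = True.
  then (H | ~R | S) forces H = True.
Set V = True.
  then (~A | ~E | ~V) forces E = False.
Set K = True.
All clauses satisfied.

A=T; R=T; V=T; H=T; S=F; E=F; K=T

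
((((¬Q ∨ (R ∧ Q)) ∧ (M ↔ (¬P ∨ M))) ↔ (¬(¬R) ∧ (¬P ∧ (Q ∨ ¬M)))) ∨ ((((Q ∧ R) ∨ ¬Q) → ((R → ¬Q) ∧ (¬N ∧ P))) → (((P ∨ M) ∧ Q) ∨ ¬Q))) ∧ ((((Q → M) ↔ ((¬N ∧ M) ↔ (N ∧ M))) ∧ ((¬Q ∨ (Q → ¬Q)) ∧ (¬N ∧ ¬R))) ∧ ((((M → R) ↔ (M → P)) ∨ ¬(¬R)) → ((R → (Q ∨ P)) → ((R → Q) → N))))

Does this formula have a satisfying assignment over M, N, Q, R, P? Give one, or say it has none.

The formula is unsatisfiable.

Case Q = True: the conjunct ¬Q ∨ (Q → ¬Q) becomes ¬True ∨ (True → False) = False.
Case Q = False: the formula simplifies to (((¬N ∧ M) ↔ (N ∧ M)) ∧ (¬N ∧ ¬R)) ∧ ((((M → R) ↔ (M → P)) ∨ ¬(¬R)) → ((R → P) → (¬R → N))).
  R = True: the conjunct ¬R is False.
  R = False: simplifies to (((¬N ∧ M) ↔ (N ∧ M)) ∧ ¬N) ∧ ((¬M ↔ (M → P)) → N).
    N = True: the conjunct ¬N is False.
    N = False: simplifies to ¬M ∧ ¬((¬M ↔ (M → P))).
      M = True: the conjunct ¬M is False.
      M = False: the conjunct ¬((¬M ↔ (M → P))) becomes ¬((True ↔ True)) = False.
Both cases fail — unsatisfiable.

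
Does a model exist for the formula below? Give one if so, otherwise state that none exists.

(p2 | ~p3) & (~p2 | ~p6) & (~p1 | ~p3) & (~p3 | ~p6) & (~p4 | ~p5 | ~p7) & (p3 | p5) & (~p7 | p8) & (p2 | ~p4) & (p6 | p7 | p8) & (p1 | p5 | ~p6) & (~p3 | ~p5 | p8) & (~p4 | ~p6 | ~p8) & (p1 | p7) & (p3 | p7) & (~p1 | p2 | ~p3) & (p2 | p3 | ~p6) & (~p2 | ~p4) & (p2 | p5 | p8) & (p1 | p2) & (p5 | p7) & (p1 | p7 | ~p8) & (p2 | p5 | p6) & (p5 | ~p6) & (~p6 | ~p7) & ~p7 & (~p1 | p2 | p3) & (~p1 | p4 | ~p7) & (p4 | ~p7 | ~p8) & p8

Case p7 = True:
  Clause (~p7) is falsified — contradiction.
Case p7 = False:
  (p1 | p7) forces p1 = True.
  (~p1 | ~p3) forces p3 = False.
  Clause (p3 | p7) is falsified — contradiction.
Both cases fail, so the formula is unsatisfiable.

No satisfying assignment exists.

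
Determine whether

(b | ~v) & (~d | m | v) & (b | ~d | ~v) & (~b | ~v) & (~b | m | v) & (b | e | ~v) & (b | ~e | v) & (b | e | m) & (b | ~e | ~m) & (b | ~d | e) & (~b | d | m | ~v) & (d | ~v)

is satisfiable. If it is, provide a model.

e: False, b: True, m: True, v: False, d: True

Set e = False.
Set b = True.
  then (~b | ~v) forces v = False.
  then (~b | m | v) forces m = True.
Set d = True.
All clauses satisfied.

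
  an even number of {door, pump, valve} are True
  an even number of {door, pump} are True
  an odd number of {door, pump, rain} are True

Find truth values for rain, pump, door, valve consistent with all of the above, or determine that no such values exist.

rain = True; pump = False; door = False; valve = False

{door, pump, valve}: 0 true → even ✓
{door, pump}: 0 true → even ✓
{door, pump, rain}: 1 true → odd ✓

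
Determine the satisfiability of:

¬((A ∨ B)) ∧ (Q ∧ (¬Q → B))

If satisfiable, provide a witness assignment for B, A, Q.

B: False, A: False, Q: True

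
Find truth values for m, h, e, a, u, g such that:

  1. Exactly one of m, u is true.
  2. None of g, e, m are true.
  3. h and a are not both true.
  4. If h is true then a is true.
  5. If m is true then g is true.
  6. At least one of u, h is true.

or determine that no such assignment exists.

m = False, h = False, e = False, a = False, u = True, g = False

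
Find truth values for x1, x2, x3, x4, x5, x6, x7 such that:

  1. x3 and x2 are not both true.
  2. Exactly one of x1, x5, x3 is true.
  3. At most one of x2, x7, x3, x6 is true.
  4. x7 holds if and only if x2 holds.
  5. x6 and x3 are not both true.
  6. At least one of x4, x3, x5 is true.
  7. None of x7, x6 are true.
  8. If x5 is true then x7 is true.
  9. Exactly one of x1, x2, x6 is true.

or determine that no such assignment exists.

x1=T, x2=F, x3=F, x4=T, x5=F, x6=F, x7=F

  (1) x3=F, x2=F — not both ✓
  (2) {x1, x5, x3}: 1 true — exactly one ✓
  (3) {x2, x7, x3, x6}: 0 true — at most one ✓
  (4) x7=F, x2=F — same ✓
  (5) x6=F, x3=F — not both ✓
  (6) {x4, x3, x5}: 1 true — at least one ✓
  (7) {x7, x6}: 0 true — none ✓
  (8) x5=F ⇒ x7: vacuous ✓
  (9) {x1, x2, x6}: 1 true — exactly one ✓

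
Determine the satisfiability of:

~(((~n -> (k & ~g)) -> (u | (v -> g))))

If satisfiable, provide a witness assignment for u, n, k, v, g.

u = False, n = True, k = False, v = True, g = False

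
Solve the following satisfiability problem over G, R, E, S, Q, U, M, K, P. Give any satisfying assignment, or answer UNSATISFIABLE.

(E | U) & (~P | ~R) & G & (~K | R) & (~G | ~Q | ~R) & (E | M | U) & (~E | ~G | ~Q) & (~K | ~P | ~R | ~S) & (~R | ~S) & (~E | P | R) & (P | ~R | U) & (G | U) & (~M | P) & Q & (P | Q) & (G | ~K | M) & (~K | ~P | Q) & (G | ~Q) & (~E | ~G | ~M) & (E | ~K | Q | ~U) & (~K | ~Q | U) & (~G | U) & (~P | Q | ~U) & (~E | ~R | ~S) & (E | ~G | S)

G = True; R = False; E = False; S = True; Q = True; U = True; M = True; K = False; P = True

Unit clause (G) forces G = True.
Unit clause (Q) forces Q = True.
In (~G | U) only U is left, so U = True.
In (~G | ~Q | ~R) only ~R is left, so R = False.
In (~E | ~G | ~Q) only ~E is left, so E = False.
In (E | ~G | S) only S is left, so S = True.
In (~K | R) only ~K is left, so K = False.
Set M = True.
  then (~M | P) forces P = True.
All clauses satisfied.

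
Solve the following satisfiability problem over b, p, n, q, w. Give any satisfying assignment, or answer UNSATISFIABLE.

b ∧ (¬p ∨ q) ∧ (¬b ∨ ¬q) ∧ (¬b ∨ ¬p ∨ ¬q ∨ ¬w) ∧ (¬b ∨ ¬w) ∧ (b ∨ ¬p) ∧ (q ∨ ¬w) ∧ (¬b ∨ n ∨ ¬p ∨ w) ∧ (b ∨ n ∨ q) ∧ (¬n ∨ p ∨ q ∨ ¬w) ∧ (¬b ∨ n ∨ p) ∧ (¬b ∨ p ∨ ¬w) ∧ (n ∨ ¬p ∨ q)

Unit clause (b) forces b = True.
In (¬b ∨ ¬q) only ¬q is left, so q = False.
In (¬b ∨ ¬w) only ¬w is left, so w = False.
In (¬p ∨ q) only ¬p is left, so p = False.
In (¬b ∨ n ∨ p) only n is left, so n = True.
All clauses satisfied.

b = True, p = False, n = True, q = False, w = False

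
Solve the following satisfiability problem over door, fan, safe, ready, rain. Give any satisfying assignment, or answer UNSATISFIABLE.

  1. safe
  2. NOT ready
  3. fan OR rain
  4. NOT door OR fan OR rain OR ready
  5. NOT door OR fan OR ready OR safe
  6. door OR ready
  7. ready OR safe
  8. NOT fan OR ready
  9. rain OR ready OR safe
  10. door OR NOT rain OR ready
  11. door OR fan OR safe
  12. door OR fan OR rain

Unit clause (safe) forces safe = True.
Unit clause (NOT ready) forces ready = False.
In (door OR ready) only door is left, so door = True.
In (NOT fan OR ready) only NOT fan is left, so fan = False.
In (fan OR rain) only rain is left, so rain = True.
All clauses satisfied.

door: True; fan: False; safe: True; ready: False; rain: True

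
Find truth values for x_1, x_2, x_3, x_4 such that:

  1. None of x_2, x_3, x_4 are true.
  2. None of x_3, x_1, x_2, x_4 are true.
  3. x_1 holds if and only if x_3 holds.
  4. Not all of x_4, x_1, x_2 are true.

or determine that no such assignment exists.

x_1 = False, x_2 = False, x_3 = False, x_4 = False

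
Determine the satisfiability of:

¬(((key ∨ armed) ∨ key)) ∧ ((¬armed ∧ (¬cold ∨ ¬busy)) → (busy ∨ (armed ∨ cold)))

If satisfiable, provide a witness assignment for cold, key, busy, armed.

cold: True, key: False, busy: False, armed: False

  ¬(((key ∨ armed) ∨ key)) = True
    (key ∨ armed) ∨ key = False
      key ∨ armed = False
  (¬armed ∧ (¬cold ∨ ¬busy)) → (busy ∨ (armed ∨ cold)) = True
    ¬armed ∧ (¬cold ∨ ¬busy) = True
      ¬armed = True
      ¬cold ∨ ¬busy = True
        ¬cold = False
        ¬busy = True
    busy ∨ (armed ∨ cold) = True
      armed ∨ cold = True
Both conjuncts True, so the formula holds.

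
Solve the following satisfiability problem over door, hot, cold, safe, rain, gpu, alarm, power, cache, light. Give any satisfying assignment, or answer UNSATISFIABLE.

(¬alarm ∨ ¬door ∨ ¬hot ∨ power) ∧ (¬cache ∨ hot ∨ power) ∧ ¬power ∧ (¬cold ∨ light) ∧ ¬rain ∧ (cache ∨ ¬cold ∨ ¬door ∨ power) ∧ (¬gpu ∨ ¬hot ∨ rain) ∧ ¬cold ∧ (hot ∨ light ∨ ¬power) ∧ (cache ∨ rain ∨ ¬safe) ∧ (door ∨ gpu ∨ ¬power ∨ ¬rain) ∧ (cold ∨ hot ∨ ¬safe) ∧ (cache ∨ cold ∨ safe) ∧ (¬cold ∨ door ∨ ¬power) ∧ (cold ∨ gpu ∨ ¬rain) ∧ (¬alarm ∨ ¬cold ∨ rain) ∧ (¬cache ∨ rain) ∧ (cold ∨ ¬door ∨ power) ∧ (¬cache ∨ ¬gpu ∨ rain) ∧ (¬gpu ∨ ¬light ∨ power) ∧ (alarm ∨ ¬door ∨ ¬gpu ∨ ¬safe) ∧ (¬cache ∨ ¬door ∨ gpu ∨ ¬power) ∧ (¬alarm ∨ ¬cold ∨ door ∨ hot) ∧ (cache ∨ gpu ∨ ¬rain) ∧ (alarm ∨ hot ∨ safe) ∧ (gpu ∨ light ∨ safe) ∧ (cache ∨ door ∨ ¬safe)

Case cold = True:
  Clause (¬cold) is falsified — contradiction.
Case cold = False:
  (¬power) forces power = False.
  (¬rain) forces rain = False.
  (¬cache ∨ rain) forces cache = False.
  (cache ∨ rain ∨ ¬safe) forces safe = False.
  Clause (cache ∨ cold ∨ safe) is falsified — contradiction.
Both cases fail, so the formula is unsatisfiable.

Unsatisfiable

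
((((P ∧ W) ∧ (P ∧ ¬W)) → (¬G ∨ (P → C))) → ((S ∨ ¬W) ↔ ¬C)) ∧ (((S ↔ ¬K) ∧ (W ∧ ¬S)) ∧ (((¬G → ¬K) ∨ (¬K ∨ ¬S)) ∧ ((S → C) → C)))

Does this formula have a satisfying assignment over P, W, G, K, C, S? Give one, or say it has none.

P=T, W=T, G=T, K=T, C=T, S=F

  (((P ∧ W) ∧ (P ∧ ¬W)) → (¬G ∨ (P → C))) → ((S ∨ ¬W) ↔ ¬C) = True
    ((P ∧ W) ∧ (P ∧ ¬W)) → (¬G ∨ (P → C)) = True
      (P ∧ W) ∧ (P ∧ ¬W) = False
        P ∧ W = True
        P ∧ ¬W = False
          ¬W = False
      ¬G ∨ (P → C) = True
        ¬G = False
        P → C = True
    (S ∨ ¬W) ↔ ¬C = True
      S ∨ ¬W = False
        ¬W = False
      ¬C = False
  ((S ↔ ¬K) ∧ (W ∧ ¬S)) ∧ (((¬G → ¬K) ∨ (¬K ∨ ¬S)) ∧ ((S → C) → C)) = True
    (S ↔ ¬K) ∧ (W ∧ ¬S) = True
      S ↔ ¬K = True
        ¬K = False
      W ∧ ¬S = True
        ¬S = True
    ((¬G → ¬K) ∨ (¬K ∨ ¬S)) ∧ ((S → C) → C) = True
      (¬G → ¬K) ∨ (¬K ∨ ¬S) = True
        ¬G → ¬K = True
          ¬G = False
          ¬K = False
        ¬K ∨ ¬S = True
          ¬K = False
          ¬S = True
      (S → C) → C = True
        S → C = True
Both conjuncts True, so the formula holds.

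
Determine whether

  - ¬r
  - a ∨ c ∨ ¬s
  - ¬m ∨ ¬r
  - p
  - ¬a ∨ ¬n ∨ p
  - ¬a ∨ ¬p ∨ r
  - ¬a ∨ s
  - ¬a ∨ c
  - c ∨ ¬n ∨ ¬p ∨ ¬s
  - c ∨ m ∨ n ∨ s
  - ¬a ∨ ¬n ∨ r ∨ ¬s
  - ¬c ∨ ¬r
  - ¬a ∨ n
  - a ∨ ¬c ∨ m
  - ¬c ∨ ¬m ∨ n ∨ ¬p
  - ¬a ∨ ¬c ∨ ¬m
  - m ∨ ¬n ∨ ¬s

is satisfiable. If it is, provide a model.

n = False; a = False; c = False; s = False; m = True; p = True; r = False

Unit clause (¬r) forces r = False.
Unit clause (p) forces p = True.
In (¬a ∨ ¬p ∨ r) only ¬a is left, so a = False.
Set n = False.
Try c = True:
  (a ∨ ¬c ∨ m) forces m = True.
  clause (¬c ∨ ¬m ∨ n ∨ ¬p) is falsified — backtrack.
So c = False.
  then (a ∨ c ∨ ¬s) forces s = False.
  then (c ∨ m ∨ n ∨ s) forces m = True.
All clauses satisfied.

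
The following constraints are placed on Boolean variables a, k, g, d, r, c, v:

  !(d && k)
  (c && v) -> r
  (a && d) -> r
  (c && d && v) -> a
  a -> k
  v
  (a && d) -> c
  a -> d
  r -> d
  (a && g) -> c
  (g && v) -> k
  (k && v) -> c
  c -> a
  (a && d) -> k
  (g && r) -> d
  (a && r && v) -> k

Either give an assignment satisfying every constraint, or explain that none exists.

a: False, k: False, g: False, d: True, r: False, c: False, v: True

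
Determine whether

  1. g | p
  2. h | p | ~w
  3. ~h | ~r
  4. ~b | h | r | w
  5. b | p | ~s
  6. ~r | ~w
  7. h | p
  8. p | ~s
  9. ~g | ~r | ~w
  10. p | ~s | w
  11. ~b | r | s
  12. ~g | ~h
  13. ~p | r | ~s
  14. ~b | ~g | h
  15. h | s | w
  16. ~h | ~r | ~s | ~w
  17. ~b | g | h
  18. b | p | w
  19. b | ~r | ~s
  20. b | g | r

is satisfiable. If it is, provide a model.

p=T, r=F, w=T, b=F, g=T, h=F, s=F

Try p = False:
  (g | p) forces g = True.
  (h | p) forces h = True.
  clause (~g | ~h) is falsified — backtrack.
So p = True.
Set r = False.
  then (~p | r | ~s) forces s = False.
  then (~b | r | s) forces b = False.
  then (b | g | r) forces g = True.
  then (~g | ~h) forces h = False.
  then (h | s | w) forces w = True.
All clauses satisfied.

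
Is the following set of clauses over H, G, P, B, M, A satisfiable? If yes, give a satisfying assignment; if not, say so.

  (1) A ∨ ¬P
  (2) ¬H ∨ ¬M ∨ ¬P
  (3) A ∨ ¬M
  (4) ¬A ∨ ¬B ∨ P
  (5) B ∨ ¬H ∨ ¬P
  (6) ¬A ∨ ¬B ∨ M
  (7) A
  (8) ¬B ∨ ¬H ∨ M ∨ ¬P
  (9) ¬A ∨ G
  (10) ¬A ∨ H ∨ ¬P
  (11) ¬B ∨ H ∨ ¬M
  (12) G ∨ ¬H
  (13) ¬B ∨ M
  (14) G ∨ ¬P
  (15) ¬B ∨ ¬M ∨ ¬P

Unit clause (A) forces A = True.
In (¬A ∨ G) only G is left, so G = True.
Set H = True.
Try P = True:
  (¬H ∨ ¬M ∨ ¬P) forces M = False.
  (B ∨ ¬H ∨ ¬P) forces B = True.
  clause (¬A ∨ ¬B ∨ M) is falsified — backtrack.
So P = False.
  then (¬A ∨ ¬B ∨ P) forces B = False.
Set M = False.
All clauses satisfied.

H=T, G=T, P=F, B=F, M=F, A=T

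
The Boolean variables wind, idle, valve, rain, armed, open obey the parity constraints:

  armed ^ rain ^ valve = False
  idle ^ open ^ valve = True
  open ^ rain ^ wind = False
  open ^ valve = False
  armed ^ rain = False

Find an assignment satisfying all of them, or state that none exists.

wind: True, idle: True, valve: False, rain: True, armed: True, open: False

armed ^ rain ^ valve = T ^ T ^ F = False ✓
idle ^ open ^ valve = T ^ F ^ F = True ✓
open ^ rain ^ wind = F ^ T ^ T = False ✓
open ^ valve = F ^ F = False ✓
armed ^ rain = T ^ T = False ✓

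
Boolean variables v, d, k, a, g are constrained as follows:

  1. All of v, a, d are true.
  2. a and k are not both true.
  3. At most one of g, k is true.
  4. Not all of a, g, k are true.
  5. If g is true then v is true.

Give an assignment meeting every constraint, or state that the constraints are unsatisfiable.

v: True, d: True, k: False, a: True, g: False

  (1) {v, a, d}: all 3 true ✓
  (2) a=T, k=F — not both ✓
  (3) {g, k}: 0 true — at most one ✓
  (4) {a, g, k}: 1/3 true — not all ✓
  (5) g=F ⇒ v: vacuous ✓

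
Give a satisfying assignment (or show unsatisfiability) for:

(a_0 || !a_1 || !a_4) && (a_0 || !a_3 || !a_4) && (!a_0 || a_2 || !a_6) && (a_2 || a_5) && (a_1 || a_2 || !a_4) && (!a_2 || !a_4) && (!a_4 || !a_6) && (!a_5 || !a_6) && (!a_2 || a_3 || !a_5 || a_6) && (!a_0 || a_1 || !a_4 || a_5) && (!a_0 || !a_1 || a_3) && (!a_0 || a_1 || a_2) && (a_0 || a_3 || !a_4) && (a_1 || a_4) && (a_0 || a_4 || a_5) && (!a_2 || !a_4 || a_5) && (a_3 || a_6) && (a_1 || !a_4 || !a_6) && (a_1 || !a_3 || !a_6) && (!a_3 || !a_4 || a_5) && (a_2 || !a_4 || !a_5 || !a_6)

a_0: True, a_1: True, a_2: True, a_3: True, a_4: False, a_5: False, a_6: False

Set a_0 = True.
Try a_1 = False:
  (!a_0 || a_1 || a_2) forces a_2 = True.
  (!a_2 || !a_4) forces a_4 = False.
  clause (a_1 || a_4) is falsified — backtrack.
So a_1 = True.
  then (!a_0 || !a_1 || a_3) forces a_3 = True.
Set a_2 = True.
  then (!a_2 || !a_4) forces a_4 = False.
Set a_5 = False.
Set a_6 = False.
All clauses satisfied.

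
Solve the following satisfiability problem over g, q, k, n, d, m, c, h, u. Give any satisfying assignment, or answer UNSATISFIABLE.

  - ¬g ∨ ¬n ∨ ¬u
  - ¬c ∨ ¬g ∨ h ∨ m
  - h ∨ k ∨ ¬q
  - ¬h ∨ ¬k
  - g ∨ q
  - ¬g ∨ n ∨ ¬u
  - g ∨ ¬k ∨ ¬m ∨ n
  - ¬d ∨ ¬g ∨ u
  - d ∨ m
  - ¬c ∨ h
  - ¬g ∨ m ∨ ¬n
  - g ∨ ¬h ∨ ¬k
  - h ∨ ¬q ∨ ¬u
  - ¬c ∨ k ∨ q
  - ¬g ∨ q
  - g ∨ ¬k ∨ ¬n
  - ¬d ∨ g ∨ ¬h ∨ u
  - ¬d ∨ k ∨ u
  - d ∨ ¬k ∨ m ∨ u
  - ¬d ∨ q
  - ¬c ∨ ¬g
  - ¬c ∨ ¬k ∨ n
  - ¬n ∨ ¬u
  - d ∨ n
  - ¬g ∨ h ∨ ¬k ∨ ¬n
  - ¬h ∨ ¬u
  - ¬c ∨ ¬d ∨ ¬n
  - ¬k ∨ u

Set g = False.
  then (g ∨ q) forces q = True.
Try k = True:
  (¬h ∨ ¬k) forces h = False.
  (¬c ∨ h) forces c = False.
  (h ∨ ¬q ∨ ¬u) forces u = False.
  clause (¬k ∨ u) is falsified — backtrack.
So k = False.
  then (h ∨ k ∨ ¬q) forces h = True.
  then (¬h ∨ ¬u) forces u = False.
  then (¬d ∨ g ∨ ¬h ∨ u) forces d = False.
  then (d ∨ n) forces n = True.
  then (d ∨ m) forces m = True.
Set c = False.
All clauses satisfied.

g = False, q = True, k = False, n = True, d = False, m = True, c = False, h = True, u = False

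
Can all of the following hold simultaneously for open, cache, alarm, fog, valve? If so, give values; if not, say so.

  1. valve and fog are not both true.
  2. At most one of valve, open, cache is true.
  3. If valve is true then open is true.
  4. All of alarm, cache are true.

open = False, cache = True, alarm = True, fog = False, valve = False

  (1) valve=F, fog=F — not both ✓
  (2) {valve, open, cache}: 1 true — at most one ✓
  (3) valve=F ⇒ open: vacuous ✓
  (4) {alarm, cache}: all 2 true ✓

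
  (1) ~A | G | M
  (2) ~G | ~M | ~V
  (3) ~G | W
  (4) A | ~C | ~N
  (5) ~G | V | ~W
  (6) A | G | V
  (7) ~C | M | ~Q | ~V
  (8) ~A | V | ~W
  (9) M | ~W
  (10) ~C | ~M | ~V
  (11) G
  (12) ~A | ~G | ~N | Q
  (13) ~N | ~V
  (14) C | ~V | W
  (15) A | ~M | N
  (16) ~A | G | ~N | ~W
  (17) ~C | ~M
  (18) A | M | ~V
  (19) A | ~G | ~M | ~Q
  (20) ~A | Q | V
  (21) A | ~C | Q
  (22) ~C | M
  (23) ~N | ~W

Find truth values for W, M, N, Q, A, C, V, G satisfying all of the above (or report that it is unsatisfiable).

The formula is unsatisfiable.

Case G = True:
  (~G | W) forces W = True.
  (~G | V | ~W) forces V = True.
  (~G | ~M | ~V) forces M = False.
  Clause (M | ~W) is falsified — contradiction.
Case G = False:
  Clause (G) is falsified — contradiction.
Both cases fail, so the formula is unsatisfiable.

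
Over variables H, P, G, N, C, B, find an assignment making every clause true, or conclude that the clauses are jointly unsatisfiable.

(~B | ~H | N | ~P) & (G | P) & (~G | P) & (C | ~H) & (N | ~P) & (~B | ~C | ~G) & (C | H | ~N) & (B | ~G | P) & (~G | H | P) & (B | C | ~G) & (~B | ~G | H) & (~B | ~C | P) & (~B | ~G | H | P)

H=F; P=T; G=F; N=T; C=T; B=F

Set H = False.
Try P = False:
  (G | P) forces G = True.
  clause (~G | P) is falsified — backtrack.
So P = True.
  then (N | ~P) forces N = True.
  then (C | H | ~N) forces C = True.
Set G = False.
Set B = False.
All clauses satisfied.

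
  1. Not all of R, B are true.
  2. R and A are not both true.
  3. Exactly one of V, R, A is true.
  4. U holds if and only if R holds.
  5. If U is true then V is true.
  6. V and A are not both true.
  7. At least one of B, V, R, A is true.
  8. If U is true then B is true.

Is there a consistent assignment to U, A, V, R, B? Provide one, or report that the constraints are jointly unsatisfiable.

U = False, A = True, V = False, R = False, B = True

  (1) {R, B}: 1/2 true — not all ✓
  (2) R=F, A=T — not both ✓
  (3) {V, R, A}: 1 true — exactly one ✓
  (4) U=F, R=F — same ✓
  (5) U=F ⇒ V: vacuous ✓
  (6) V=F, A=T — not both ✓
  (7) {B, V, R, A}: 2 true — at least one ✓
  (8) U=F ⇒ B: vacuous ✓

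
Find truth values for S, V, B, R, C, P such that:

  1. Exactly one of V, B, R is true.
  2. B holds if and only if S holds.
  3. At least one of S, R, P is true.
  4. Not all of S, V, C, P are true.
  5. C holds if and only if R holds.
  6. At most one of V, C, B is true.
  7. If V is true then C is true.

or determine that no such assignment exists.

S = True, V = False, B = True, R = False, C = False, P = True

  (1) {V, B, R}: 1 true — exactly one ✓
  (2) B=T, S=T — same ✓
  (3) {S, R, P}: 2 true — at least one ✓
  (4) {S, V, C, P}: 2/4 true — not all ✓
  (5) C=F, R=F — same ✓
  (6) {V, C, B}: 1 true — at most one ✓
  (7) V=F ⇒ C: vacuous ✓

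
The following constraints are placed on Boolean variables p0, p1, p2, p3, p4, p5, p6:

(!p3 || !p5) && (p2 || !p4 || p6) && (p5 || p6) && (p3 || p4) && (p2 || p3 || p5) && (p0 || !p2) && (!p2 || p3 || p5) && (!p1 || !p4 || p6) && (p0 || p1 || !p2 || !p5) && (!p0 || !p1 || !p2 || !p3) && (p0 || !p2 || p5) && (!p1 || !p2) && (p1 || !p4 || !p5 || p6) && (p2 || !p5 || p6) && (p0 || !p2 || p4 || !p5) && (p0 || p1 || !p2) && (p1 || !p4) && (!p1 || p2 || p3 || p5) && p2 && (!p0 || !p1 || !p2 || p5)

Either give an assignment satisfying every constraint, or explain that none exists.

p0 = True, p1 = False, p2 = True, p3 = True, p4 = False, p5 = False, p6 = True

Unit clause (p2) forces p2 = True.
In (p0 || !p2) only p0 is left, so p0 = True.
In (!p1 || !p2) only !p1 is left, so p1 = False.
In (p1 || !p4) only !p4 is left, so p4 = False.
In (p3 || p4) only p3 is left, so p3 = True.
In (!p3 || !p5) only !p5 is left, so p5 = False.
In (p5 || p6) only p6 is left, so p6 = True.
All clauses satisfied.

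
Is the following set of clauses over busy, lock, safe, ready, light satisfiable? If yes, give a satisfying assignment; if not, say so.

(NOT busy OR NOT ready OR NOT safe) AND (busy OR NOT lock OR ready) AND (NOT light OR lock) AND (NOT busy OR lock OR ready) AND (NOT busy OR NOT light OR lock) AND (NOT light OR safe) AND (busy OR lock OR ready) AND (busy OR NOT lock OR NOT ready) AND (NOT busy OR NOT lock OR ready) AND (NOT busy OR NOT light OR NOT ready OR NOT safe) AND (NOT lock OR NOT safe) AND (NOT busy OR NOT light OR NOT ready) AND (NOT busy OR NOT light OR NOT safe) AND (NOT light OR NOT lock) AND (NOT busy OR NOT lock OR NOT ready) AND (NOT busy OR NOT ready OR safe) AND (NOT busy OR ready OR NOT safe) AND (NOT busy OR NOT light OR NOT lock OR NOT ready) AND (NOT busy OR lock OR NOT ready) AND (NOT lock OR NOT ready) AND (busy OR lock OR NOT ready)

Case ready = True:
  (NOT lock OR NOT ready) forces lock = False.
  (NOT light OR lock) forces light = False.
  (NOT busy OR lock OR NOT ready) forces busy = False.
  Clause (busy OR lock OR NOT ready) is falsified — contradiction.
Case ready = False:
  If lock = True:
    (busy OR NOT lock OR ready) forces busy = True.
    clause (NOT busy OR NOT lock OR ready) is falsified.
  If lock = False:
    (NOT light OR lock) forces light = False.
    (NOT busy OR lock OR ready) forces busy = False.
    clause (busy OR lock OR ready) is falsified.
  Every sub-case reaches a contradiction.
Both cases fail, so the formula is unsatisfiable.

Unsatisfiable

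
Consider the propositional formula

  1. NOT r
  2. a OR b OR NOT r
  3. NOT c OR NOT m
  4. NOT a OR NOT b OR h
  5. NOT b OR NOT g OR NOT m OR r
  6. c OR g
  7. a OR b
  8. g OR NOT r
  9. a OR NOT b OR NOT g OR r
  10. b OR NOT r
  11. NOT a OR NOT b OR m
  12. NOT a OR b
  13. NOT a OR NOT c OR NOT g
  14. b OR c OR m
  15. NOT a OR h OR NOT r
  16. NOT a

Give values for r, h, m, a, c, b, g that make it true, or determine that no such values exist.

r=F; h=F; m=F; a=F; c=T; b=T; g=F

Unit clause (NOT r) forces r = False.
Unit clause (NOT a) forces a = False.
In (a OR b) only b is left, so b = True.
In (a OR NOT b OR NOT g OR r) only NOT g is left, so g = False.
In (c OR g) only c is left, so c = True.
In (NOT c OR NOT m) only NOT m is left, so m = False.
Set h = False.
All clauses satisfied.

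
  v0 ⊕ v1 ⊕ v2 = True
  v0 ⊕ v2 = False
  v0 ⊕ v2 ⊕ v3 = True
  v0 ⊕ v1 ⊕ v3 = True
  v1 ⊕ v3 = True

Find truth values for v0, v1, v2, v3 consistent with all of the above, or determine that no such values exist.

Adding constraints 1, 3, 5 mod 2: every variable appears an even number of times on the left, so the left side is 0.
But the right sides sum to 1 (mod 2). 0 ≠ 1 — the system is inconsistent.

The formula is unsatisfiable.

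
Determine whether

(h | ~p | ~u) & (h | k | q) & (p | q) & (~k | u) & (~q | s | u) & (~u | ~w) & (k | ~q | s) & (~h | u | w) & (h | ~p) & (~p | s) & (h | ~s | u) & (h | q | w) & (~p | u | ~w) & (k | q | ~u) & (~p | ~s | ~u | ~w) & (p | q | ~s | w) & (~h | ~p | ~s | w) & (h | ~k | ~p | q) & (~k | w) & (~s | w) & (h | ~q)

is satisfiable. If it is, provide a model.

q = True, s = True, k = False, w = True, p = False, u = False, h = True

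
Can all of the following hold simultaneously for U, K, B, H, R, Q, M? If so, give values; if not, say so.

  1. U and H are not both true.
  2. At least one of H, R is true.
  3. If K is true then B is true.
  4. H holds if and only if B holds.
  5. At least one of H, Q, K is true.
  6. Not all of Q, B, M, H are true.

U = False; K = False; B = True; H = True; R = False; Q = False; M = True

  (1) U=F, H=T — not both ✓
  (2) {H, R}: 1 true — at least one ✓
  (3) K=F ⇒ B: vacuous ✓
  (4) H=T, B=T — same ✓
  (5) {H, Q, K}: 1 true — at least one ✓
  (6) {Q, B, M, H}: 3/4 true — not all ✓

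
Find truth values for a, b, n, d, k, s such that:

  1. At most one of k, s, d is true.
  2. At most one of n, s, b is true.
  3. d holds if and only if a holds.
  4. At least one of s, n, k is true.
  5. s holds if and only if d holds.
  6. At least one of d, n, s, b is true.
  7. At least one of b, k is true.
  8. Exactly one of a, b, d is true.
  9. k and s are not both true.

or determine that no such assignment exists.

a = False, b = True, n = False, d = False, k = True, s = False

  (1) {k, s, d}: 1 true — at most one ✓
  (2) {n, s, b}: 1 true — at most one ✓
  (3) d=F, a=F — same ✓
  (4) {s, n, k}: 1 true — at least one ✓
  (5) s=F, d=F — same ✓
  (6) {d, n, s, b}: 1 true — at least one ✓
  (7) {b, k}: 2 true — at least one ✓
  (8) {a, b, d}: 1 true — exactly one ✓
  (9) k=T, s=F — not both ✓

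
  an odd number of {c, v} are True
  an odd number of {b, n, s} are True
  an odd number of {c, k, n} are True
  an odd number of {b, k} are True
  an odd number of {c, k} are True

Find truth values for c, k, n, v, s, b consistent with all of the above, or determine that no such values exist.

c=T, k=F, n=F, v=F, s=F, b=T

{c, v}: 1 true → odd ✓
{b, n, s}: 1 true → odd ✓
{c, k, n}: 1 true → odd ✓
{b, k}: 1 true → odd ✓
{c, k}: 1 true → odd ✓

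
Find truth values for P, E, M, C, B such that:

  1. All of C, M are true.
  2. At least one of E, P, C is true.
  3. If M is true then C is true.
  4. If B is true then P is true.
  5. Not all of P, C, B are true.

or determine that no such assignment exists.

P = False; E = False; M = True; C = True; B = False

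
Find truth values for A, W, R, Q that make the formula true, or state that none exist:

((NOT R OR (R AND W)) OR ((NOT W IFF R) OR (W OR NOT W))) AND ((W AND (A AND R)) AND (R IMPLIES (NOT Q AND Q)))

Unsatisfiable

Case W = True: the formula simplifies to (A AND R) AND (R IMPLIES (NOT Q AND Q)).
  R = True: simplifies to A AND (NOT Q AND Q).
    Q = True: the conjunct NOT Q is False.
    Q = False: the conjunct Q is False.
  R = False: the conjunct R is False.
Case W = False: the conjunct W is False.
Both cases fail — unsatisfiable.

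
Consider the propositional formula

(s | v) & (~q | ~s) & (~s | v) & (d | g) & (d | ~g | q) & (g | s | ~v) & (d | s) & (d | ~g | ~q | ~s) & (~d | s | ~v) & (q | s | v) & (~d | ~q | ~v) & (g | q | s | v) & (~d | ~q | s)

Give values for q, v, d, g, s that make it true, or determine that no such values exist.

q: False, v: True, d: True, g: True, s: True

Try q = True:
  (~q | ~s) forces s = False.
  (s | v) forces v = True.
  (g | s | ~v) forces g = True.
  (d | s) forces d = True.
  clause (~d | s | ~v) is falsified — backtrack.
So q = False.
Try v = False:
  (s | v) forces s = True.
  clause (~s | v) is falsified — backtrack.
So v = True.
Set d = True.
  then (~d | s | ~v) forces s = True.
Set g = True.
All clauses satisfied.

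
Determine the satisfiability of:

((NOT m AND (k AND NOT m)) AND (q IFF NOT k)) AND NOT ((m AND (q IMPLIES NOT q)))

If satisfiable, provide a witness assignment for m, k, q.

m: False, k: True, q: False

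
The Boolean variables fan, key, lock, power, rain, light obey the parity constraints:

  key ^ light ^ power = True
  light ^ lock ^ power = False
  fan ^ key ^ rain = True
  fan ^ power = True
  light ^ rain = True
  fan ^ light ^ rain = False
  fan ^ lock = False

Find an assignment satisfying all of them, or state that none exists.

fan: True, key: False, lock: True, power: False, rain: False, light: True

key ^ light ^ power = F ^ T ^ F = True ✓
light ^ lock ^ power = T ^ T ^ F = False ✓
fan ^ key ^ rain = T ^ F ^ F = True ✓
fan ^ power = T ^ F = True ✓
light ^ rain = T ^ F = True ✓
fan ^ light ^ rain = T ^ T ^ F = False ✓
fan ^ lock = T ^ T = False ✓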